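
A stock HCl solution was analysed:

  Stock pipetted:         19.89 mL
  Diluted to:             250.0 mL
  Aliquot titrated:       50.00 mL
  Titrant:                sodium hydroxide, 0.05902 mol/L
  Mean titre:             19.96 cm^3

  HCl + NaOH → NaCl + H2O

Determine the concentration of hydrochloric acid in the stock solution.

0.2961 mol/L

n(NaOH) = 0.01996 × 0.05902 = 1.178 × 10^-3 mol
n(HCl) in the aliquot = 1.178 × 10^-3 mol (1:1 ratio)
[HCl]_dilute = 1.178 × 10^-3 / 0.05000 = 0.02356 mol/L
Dilution factor = 250.0 / 19.89 = 12.57
[HCl]_stock = 0.02356 × 12.57 = 0.2961 mol/L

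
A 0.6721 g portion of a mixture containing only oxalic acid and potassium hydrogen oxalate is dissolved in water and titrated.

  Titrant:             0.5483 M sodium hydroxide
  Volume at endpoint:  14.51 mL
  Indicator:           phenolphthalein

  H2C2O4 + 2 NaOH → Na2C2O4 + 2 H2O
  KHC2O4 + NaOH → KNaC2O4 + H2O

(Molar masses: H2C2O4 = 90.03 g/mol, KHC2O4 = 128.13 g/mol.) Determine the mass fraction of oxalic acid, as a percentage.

n(NaOH) = 0.01451 × 0.5483 = 7.956 × 10^-3 mol
Let x = n(H2C2O4), y = n(KHC2O4).
Titrant: 2x + 1y = 7.956 × 10^-3;  mass: 90.03x + 128.13y = 0.6721
Solving, x = 2.089 × 10^-3 mol, y = 3.778 × 10^-3 mol
mass of H2C2O4 = 2.089 × 10^-3 × 90.03 = 0.1881 g
% H2C2O4 = 0.1881 / 0.6721 × 100 = 27.98 %

27.98 %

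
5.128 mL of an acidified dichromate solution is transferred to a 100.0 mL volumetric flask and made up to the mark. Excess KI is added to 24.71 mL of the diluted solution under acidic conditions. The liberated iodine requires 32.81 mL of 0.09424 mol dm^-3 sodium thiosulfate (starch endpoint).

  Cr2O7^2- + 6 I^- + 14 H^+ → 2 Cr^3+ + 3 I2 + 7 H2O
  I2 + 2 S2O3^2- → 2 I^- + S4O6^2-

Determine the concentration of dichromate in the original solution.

n(S2O3^2-) = 0.03281 × 0.09424 = 3.092 × 10^-3 mol
n(I2) = n(S2O3^2-)/2 = 1.546 × 10^-3 mol
From the 1:3 ratio, n(Cr2O7^2-) in the aliquot = 1/3 × 1.546 × 10^-3 = 5.153 × 10^-4 mol
[Cr2O7^2-]_dilute = 5.153 × 10^-4 / 0.02471 = 0.02086 mol/L
[Cr2O7^2-]_original = 0.02086 × 100.0/5.128 = 0.4067 mol/L

0.4067 mol/L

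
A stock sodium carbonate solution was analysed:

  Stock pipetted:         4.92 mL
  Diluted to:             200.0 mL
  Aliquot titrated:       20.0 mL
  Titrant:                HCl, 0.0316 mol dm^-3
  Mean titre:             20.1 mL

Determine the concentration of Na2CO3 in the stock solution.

Na2CO3 + 2 HCl → 2 NaCl + H2O + CO2
n(HCl) = 0.0201 × 0.0316 = 6.35 × 10^-4 mol
From the 1:2 ratio, n(Na2CO3) in the aliquot = 1/2 × 6.35 × 10^-4 = 3.18 × 10^-4 mol
[Na2CO3]_dilute = 3.18 × 10^-4 / 0.0200 = 0.0159 mol/L
Dilution factor = 200.0 / 4.92 = 40.65
[Na2CO3]_stock = 0.0159 × 40.65 = 0.645 mol/L

0.645 mol/L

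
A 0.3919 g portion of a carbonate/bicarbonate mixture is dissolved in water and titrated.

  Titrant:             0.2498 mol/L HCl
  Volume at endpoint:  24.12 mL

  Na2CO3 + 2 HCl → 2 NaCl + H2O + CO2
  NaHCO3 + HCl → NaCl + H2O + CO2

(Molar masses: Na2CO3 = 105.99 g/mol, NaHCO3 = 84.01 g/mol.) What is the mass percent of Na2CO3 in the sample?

49.82 %

n(HCl) = 0.02412 × 0.2498 = 6.025 × 10^-3 mol
Let x = n(Na2CO3), y = n(NaHCO3).
Titrant: 2x + 1y = 6.025 × 10^-3;  mass: 105.99x + 84.01y = 0.3919
Solving, x = 1.842 × 10^-3 mol, y = 2.341 × 10^-3 mol
mass of Na2CO3 = 1.842 × 10^-3 × 105.99 = 0.1953 g
% Na2CO3 = 0.1953 / 0.3919 × 100 = 49.82 %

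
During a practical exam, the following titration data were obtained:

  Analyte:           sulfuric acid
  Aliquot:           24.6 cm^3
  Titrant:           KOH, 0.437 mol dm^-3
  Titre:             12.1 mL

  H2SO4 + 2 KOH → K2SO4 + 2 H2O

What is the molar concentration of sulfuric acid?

n(KOH) = 0.0121 L × 0.437 mol/L = 5.29 × 10^-3 mol
From the 1:2 mole ratio, n(H2SO4) = 1/2 × 5.29 × 10^-3 = 2.64 × 10^-3 mol
[H2SO4] = 2.64 × 10^-3 mol / 0.0246 L = 0.107 mol/L

0.107 mol/L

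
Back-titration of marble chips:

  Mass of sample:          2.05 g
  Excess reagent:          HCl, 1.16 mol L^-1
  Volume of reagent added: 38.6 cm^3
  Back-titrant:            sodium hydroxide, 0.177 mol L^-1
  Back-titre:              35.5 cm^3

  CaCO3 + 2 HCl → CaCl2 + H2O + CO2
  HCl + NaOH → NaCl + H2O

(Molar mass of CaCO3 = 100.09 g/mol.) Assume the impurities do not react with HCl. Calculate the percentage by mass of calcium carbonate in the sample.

n(HCl) added = 0.0386 × 1.16 = 0.0448 mol
n(NaOH) used in back-titration = 0.0355 × 0.177 = 6.28 × 10^-3 mol
n(HCl) left over = 6.28 × 10^-3 mol (1:1 ratio)
n(HCl) consumed by analyte = 0.0448 − 6.28 × 10^-3 = 0.0385 mol
From the 1:2 ratio, n(CaCO3) = 1/2 × 0.0385 = 0.0192 mol
mass of CaCO3 = 0.0192 × 100.09 = 1.93 g
% CaCO3 = 1.93 / 2.05 × 100 = 94.0 %

94.0 %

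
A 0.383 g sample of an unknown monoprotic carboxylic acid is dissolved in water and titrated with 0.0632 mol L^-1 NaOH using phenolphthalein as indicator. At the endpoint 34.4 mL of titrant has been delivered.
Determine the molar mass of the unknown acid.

176 g/mol

n(NaOH) = 0.0344 L × 0.0632 mol/L = 2.17 × 10^-3 mol
n(HA) = 2.17 × 10^-3 mol (1:1 ratio)
M = m / n = 0.383 g / 2.17 × 10^-3 mol = 176 g/mol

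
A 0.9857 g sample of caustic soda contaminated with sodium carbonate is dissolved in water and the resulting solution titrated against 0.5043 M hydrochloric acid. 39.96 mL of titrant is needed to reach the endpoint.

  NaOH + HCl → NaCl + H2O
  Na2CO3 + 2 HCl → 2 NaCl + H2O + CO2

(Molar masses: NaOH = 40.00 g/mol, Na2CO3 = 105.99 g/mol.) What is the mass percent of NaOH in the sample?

n(HCl) = 0.03996 × 0.5043 = 0.02015 mol
Let x = n(NaOH), y = n(Na2CO3).
Titrant: 1x + 2y = 0.02015;  mass: 40.00x + 105.99y = 0.9857
Solving, x = 6.329 × 10^-3 mol, y = 6.911 × 10^-3 mol
mass of NaOH = 6.329 × 10^-3 × 40.00 = 0.2532 g
% NaOH = 0.2532 / 0.9857 × 100 = 25.68 %

25.68 %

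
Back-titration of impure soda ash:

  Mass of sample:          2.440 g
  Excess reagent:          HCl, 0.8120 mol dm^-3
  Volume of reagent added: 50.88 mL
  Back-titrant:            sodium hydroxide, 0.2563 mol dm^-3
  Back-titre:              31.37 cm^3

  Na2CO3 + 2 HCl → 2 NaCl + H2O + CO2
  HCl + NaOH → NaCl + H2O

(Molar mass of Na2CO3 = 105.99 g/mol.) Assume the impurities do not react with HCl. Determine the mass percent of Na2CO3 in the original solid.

72.27 %

n(HCl) added = 0.05088 × 0.8120 = 0.04131 mol
n(NaOH) used in back-titration = 0.03137 × 0.2563 = 8.040 × 10^-3 mol
n(HCl) left over = 8.040 × 10^-3 mol (1:1 ratio)
n(HCl) consumed by analyte = 0.04131 − 8.040 × 10^-3 = 0.03327 mol
From the 1:2 ratio, n(Na2CO3) = 1/2 × 0.03327 = 0.01664 mol
mass of Na2CO3 = 0.01664 × 105.99 = 1.763 g
% Na2CO3 = 1.763 / 2.440 × 100 = 72.27 %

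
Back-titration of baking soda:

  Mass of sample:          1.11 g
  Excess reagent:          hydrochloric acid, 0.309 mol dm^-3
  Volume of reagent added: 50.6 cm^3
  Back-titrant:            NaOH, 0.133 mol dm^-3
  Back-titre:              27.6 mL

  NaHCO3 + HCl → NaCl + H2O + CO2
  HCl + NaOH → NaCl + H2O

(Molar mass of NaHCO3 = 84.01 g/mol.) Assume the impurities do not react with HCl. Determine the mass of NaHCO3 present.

n(HCl) added = 0.0506 × 0.309 = 0.0156 mol
n(NaOH) used in back-titration = 0.0276 × 0.133 = 3.67 × 10^-3 mol
n(HCl) left over = 3.67 × 10^-3 mol (1:1 ratio)
n(HCl) consumed by analyte = 0.0156 − 3.67 × 10^-3 = 0.0120 mol
n(NaHCO3) = 0.0120 mol (1:1 ratio)
mass of NaHCO3 = 0.0120 × 84.01 = 1.01 g

1.01 g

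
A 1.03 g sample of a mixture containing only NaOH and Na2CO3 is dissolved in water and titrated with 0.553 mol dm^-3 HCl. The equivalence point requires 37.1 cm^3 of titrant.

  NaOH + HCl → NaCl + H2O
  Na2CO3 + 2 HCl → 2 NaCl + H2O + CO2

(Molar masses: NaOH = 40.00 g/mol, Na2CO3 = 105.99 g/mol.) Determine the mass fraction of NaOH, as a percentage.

n(HCl) = 0.0371 × 0.553 = 0.0205 mol
Let x = n(NaOH), y = n(Na2CO3).
Titrant: 1x + 2y = 0.0205;  mass: 40.00x + 105.99y = 1.03
Solving, x = 4.41 × 10^-3 mol, y = 8.05 × 10^-3 mol
mass of NaOH = 4.41 × 10^-3 × 40.00 = 0.176 g
% NaOH = 0.176 / 1.03 × 100 = 17.1 %

17.1 %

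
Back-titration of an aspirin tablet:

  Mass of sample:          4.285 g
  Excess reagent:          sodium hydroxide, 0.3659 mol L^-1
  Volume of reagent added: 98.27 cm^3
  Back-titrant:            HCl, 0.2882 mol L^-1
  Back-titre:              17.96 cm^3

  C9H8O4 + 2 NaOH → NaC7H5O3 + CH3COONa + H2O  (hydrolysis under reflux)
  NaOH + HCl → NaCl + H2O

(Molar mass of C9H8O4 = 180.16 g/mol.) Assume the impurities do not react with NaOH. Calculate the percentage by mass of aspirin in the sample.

n(NaOH) added = 0.09827 × 0.3659 = 0.03596 mol
n(HCl) used in back-titration = 0.01796 × 0.2882 = 5.176 × 10^-3 mol
n(NaOH) left over = 5.176 × 10^-3 mol (1:1 ratio)
n(NaOH) consumed by analyte = 0.03596 − 5.176 × 10^-3 = 0.03078 mol
From the 1:2 ratio, n(C9H8O4) = 1/2 × 0.03078 = 0.01539 mol
mass of C9H8O4 = 0.01539 × 180.16 = 2.773 g
% C9H8O4 = 2.773 / 4.285 × 100 = 64.71 %

64.71 %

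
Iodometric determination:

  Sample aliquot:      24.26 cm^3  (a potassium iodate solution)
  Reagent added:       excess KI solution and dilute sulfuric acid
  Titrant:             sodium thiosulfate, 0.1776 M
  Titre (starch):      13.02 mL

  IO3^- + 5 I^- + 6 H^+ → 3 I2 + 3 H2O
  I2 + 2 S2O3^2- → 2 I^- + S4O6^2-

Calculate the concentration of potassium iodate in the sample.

0.01589 M

n(S2O3^2-) = 0.01302 × 0.1776 = 2.312 × 10^-3 mol
n(I2) = n(S2O3^2-)/2 = 1.156 × 10^-3 mol
From the 1:3 ratio, n(IO3^-) in the aliquot = 1/3 × 1.156 × 10^-3 = 3.854 × 10^-4 mol
[IO3^-] = 3.854 × 10^-4 / 0.02426 = 0.01589 mol/L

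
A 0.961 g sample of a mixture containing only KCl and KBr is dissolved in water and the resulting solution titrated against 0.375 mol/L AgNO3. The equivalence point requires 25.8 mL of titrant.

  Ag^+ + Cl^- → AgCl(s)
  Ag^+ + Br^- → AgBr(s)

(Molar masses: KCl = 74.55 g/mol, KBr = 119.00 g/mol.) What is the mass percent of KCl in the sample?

n(AgNO3) = 0.0258 × 0.375 = 9.68 × 10^-3 mol
Let x = n(KCl), y = n(KBr).
Titrant: 1x + 1y = 9.68 × 10^-3;  mass: 74.55x + 119.00y = 0.961
Solving, x = 4.28 × 10^-3 mol, y = 5.39 × 10^-3 mol
mass of KCl = 4.28 × 10^-3 × 74.55 = 0.319 g
% KCl = 0.319 / 0.961 × 100 = 33.2 %

33.2 %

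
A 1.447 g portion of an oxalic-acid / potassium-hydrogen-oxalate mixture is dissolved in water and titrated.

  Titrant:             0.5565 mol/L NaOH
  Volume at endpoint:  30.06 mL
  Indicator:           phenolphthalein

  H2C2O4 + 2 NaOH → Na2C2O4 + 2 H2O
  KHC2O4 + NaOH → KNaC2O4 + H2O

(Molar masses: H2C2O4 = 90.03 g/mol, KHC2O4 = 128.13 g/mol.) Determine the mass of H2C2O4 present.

n(NaOH) = 0.03006 × 0.5565 = 0.01673 mol
Let x = n(H2C2O4), y = n(KHC2O4).
Titrant: 2x + 1y = 0.01673;  mass: 90.03x + 128.13y = 1.447
Solving, x = 4.189 × 10^-3 mol, y = 8.350 × 10^-3 mol
mass of H2C2O4 = 4.189 × 10^-3 × 90.03 = 0.3772 g

0.3772 g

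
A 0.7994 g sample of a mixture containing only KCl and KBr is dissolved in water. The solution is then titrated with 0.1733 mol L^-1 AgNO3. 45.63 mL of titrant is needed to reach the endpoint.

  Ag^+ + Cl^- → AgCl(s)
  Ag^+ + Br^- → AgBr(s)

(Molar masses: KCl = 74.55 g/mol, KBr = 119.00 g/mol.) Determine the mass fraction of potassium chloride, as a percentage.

n(AgNO3) = 0.04563 × 0.1733 = 7.908 × 10^-3 mol
Let x = n(KCl), y = n(KBr).
Titrant: 1x + 1y = 7.908 × 10^-3;  mass: 74.55x + 119.00y = 0.7994
Solving, x = 3.186 × 10^-3 mol, y = 4.722 × 10^-3 mol
mass of KCl = 3.186 × 10^-3 × 74.55 = 0.2375 g
% KCl = 0.2375 / 0.7994 × 100 = 29.71 %

29.71 %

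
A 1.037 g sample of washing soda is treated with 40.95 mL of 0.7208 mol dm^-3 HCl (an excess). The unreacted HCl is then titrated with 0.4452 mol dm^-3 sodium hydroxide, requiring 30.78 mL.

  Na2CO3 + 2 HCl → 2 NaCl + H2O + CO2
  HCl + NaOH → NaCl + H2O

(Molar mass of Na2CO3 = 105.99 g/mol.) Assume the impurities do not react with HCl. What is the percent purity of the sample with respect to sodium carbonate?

n(HCl) added = 0.04095 × 0.7208 = 0.02952 mol
n(NaOH) used in back-titration = 0.03078 × 0.4452 = 0.01370 mol
n(HCl) left over = 0.01370 mol (1:1 ratio)
n(HCl) consumed by analyte = 0.02952 − 0.01370 = 0.01581 mol
From the 1:2 ratio, n(Na2CO3) = 1/2 × 0.01581 = 7.907 × 10^-3 mol
mass of Na2CO3 = 7.907 × 10^-3 × 105.99 = 0.8380 g
% Na2CO3 = 0.8380 / 1.037 × 100 = 80.81 %

80.81 %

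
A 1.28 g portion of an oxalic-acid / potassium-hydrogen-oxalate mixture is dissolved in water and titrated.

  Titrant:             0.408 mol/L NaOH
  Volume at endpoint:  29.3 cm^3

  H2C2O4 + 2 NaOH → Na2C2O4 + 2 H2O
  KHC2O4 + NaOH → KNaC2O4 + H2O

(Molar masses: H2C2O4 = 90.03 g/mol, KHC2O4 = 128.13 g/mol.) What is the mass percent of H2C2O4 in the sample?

n(NaOH) = 0.0293 × 0.408 = 0.0120 mol
Let x = n(H2C2O4), y = n(KHC2O4).
Titrant: 2x + 1y = 0.0120;  mass: 90.03x + 128.13y = 1.28
Solving, x = 1.51 × 10^-3 mol, y = 8.93 × 10^-3 mol
mass of H2C2O4 = 1.51 × 10^-3 × 90.03 = 0.136 g
% H2C2O4 = 0.136 / 1.28 × 100 = 10.7 %

10.7 %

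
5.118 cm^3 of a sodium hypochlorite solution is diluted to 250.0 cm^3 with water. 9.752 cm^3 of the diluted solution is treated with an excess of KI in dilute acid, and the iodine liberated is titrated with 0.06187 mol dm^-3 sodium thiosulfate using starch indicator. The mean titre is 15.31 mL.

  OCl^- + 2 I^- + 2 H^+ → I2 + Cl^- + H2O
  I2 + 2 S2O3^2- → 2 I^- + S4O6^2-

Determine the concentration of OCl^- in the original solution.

2.372 mol/L

n(S2O3^2-) = 0.01531 × 0.06187 = 9.472 × 10^-4 mol
n(I2) = n(S2O3^2-)/2 = 4.736 × 10^-4 mol
n(OCl^-) in the aliquot = 4.736 × 10^-4 mol (1:1 ratio)
[OCl^-]_dilute = 4.736 × 10^-4 / 0.009752 = 0.04857 mol/L
[OCl^-]_original = 0.04857 × 250.0/5.118 = 2.372 mol/L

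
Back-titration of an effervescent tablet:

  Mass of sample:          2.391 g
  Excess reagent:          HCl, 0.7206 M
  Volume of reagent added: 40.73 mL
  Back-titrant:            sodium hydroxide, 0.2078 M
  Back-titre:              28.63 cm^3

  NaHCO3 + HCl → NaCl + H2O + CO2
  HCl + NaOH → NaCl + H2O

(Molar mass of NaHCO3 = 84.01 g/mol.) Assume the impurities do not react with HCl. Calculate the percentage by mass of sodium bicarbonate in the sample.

82.22 %

n(HCl) added = 0.04073 × 0.7206 = 0.02935 mol
n(NaOH) used in back-titration = 0.02863 × 0.2078 = 5.949 × 10^-3 mol
n(HCl) left over = 5.949 × 10^-3 mol (1:1 ratio)
n(HCl) consumed by analyte = 0.02935 − 5.949 × 10^-3 = 0.02340 mol
n(NaHCO3) = 0.02340 mol (1:1 ratio)
mass of NaHCO3 = 0.02340 × 84.01 = 1.966 g
% NaHCO3 = 1.966 / 2.391 × 100 = 82.22 %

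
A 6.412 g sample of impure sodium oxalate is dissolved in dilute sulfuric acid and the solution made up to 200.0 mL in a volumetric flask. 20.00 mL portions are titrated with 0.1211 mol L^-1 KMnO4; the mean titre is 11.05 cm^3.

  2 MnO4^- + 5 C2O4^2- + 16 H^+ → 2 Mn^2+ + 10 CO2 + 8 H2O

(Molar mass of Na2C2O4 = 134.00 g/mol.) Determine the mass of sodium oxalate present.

4.483 g

n(KMnO4) per titration = 0.01105 × 0.1211 = 1.338 × 10^-3 mol
From the 5:2 ratio, n(Na2C2O4) in each aliquot = 5/2 × 1.338 × 10^-3 = 3.345 × 10^-3 mol
n(Na2C2O4) in the whole flask = 3.345 × 10^-3 × 200.0/20.00 = 0.03345 mol
mass of Na2C2O4 = 0.03345 × 134.00 = 4.483 g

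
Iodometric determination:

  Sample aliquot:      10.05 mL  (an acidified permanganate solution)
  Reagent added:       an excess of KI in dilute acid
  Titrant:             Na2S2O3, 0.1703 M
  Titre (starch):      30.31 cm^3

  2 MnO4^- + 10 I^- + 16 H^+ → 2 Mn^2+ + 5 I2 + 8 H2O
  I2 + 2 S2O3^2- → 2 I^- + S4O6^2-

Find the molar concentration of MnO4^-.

0.1027 M

n(S2O3^2-) = 0.03031 × 0.1703 = 5.162 × 10^-3 mol
n(I2) = n(S2O3^2-)/2 = 2.581 × 10^-3 mol
From the 2:5 ratio, n(MnO4^-) in the aliquot = 2/5 × 2.581 × 10^-3 = 1.032 × 10^-3 mol
[MnO4^-] = 1.032 × 10^-3 / 0.01005 = 0.1027 mol/L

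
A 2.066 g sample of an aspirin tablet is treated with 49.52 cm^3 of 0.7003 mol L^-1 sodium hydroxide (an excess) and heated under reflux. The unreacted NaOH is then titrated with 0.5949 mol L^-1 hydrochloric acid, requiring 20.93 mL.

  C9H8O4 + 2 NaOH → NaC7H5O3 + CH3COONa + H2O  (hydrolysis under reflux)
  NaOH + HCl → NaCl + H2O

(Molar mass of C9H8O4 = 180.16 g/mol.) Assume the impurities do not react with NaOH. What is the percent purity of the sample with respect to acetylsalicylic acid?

96.91 %

n(NaOH) added = 0.04952 × 0.7003 = 0.03468 mol
n(HCl) used in back-titration = 0.02093 × 0.5949 = 0.01245 mol
n(NaOH) left over = 0.01245 mol (1:1 ratio)
n(NaOH) consumed by analyte = 0.03468 − 0.01245 = 0.02223 mol
From the 1:2 ratio, n(C9H8O4) = 1/2 × 0.02223 = 0.01111 mol
mass of C9H8O4 = 0.01111 × 180.16 = 2.002 g
% C9H8O4 = 2.002 / 2.066 × 100 = 96.91 %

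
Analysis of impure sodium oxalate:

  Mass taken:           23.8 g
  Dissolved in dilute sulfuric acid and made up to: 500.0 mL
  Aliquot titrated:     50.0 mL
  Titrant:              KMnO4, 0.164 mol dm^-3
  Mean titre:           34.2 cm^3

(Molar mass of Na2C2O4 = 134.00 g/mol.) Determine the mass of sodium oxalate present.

2 MnO4^- + 5 C2O4^2- + 16 H^+ → 2 Mn^2+ + 10 CO2 + 8 H2O
n(KMnO4) per titration = 0.0342 × 0.164 = 5.61 × 10^-3 mol
From the 5:2 ratio, n(Na2C2O4) in each aliquot = 5/2 × 5.61 × 10^-3 = 0.0140 mol
n(Na2C2O4) in the whole flask = 0.0140 × 500.0/50.0 = 0.140 mol
mass of Na2C2O4 = 0.140 × 134.00 = 18.8 g

18.8 g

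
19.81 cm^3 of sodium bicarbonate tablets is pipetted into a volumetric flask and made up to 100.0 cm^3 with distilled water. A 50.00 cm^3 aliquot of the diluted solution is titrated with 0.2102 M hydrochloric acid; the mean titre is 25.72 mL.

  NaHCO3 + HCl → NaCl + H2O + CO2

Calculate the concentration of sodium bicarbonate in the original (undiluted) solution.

0.5458 M

n(HCl) = 0.02572 × 0.2102 = 5.406 × 10^-3 mol
n(NaHCO3) in the aliquot = 5.406 × 10^-3 mol (1:1 ratio)
[NaHCO3]_dilute = 5.406 × 10^-3 / 0.05000 = 0.1081 mol/L
Dilution factor = 100.0 / 19.81 = 5.048
[NaHCO3]_stock = 0.1081 × 5.048 = 0.5458 mol/L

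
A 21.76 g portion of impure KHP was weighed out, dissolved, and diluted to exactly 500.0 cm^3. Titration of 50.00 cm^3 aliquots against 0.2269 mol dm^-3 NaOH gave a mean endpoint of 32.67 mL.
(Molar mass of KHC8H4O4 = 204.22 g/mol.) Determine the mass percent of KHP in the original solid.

KHC8H4O4 + NaOH → KNaC8H4O4 + H2O
n(NaOH) per titration = 0.03267 × 0.2269 = 7.413 × 10^-3 mol
n(KHC8H4O4) in each aliquot = 7.413 × 10^-3 mol (1:1 ratio)
n(KHC8H4O4) in the whole flask = 7.413 × 10^-3 × 500.0/50.00 = 0.07413 mol
mass of KHC8H4O4 = 0.07413 × 204.22 = 15.14 g
% KHC8H4O4 = 15.14 / 21.76 × 100 = 69.57 %

69.57 %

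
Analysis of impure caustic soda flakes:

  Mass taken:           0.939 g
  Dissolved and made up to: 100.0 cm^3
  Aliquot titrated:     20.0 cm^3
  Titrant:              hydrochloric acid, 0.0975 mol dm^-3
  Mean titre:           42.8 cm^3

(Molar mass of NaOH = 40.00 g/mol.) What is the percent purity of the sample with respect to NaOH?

NaOH + HCl → NaCl + H2O
n(HCl) per titration = 0.0428 × 0.0975 = 4.17 × 10^-3 mol
n(NaOH) in each aliquot = 4.17 × 10^-3 mol (1:1 ratio)
n(NaOH) in the whole flask = 4.17 × 10^-3 × 100.0/20.0 = 0.0209 mol
mass of NaOH = 0.0209 × 40.00 = 0.835 g
% NaOH = 0.835 / 0.939 × 100 = 88.9 %

88.9 %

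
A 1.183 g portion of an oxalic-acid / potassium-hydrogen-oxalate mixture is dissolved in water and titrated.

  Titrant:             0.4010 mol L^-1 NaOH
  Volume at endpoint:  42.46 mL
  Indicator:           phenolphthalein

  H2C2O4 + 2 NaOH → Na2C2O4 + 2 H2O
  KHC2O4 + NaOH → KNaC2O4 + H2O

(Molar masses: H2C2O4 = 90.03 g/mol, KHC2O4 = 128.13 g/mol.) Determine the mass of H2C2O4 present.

0.5408 g

n(NaOH) = 0.04246 × 0.4010 = 0.01703 mol
Let x = n(H2C2O4), y = n(KHC2O4).
Titrant: 2x + 1y = 0.01703;  mass: 90.03x + 128.13y = 1.183
Solving, x = 6.007 × 10^-3 mol, y = 5.012 × 10^-3 mol
mass of H2C2O4 = 6.007 × 10^-3 × 90.03 = 0.5408 g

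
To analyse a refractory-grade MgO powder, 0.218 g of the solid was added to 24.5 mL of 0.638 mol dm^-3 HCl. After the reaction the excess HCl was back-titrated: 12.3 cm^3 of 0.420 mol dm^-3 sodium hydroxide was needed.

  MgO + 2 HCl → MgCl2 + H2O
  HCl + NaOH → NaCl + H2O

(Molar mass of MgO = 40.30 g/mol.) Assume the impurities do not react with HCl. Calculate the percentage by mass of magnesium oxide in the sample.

n(HCl) added = 0.0245 × 0.638 = 0.0156 mol
n(NaOH) used in back-titration = 0.0123 × 0.420 = 5.17 × 10^-3 mol
n(HCl) left over = 5.17 × 10^-3 mol (1:1 ratio)
n(HCl) consumed by analyte = 0.0156 − 5.17 × 10^-3 = 0.0105 mol
From the 1:2 ratio, n(MgO) = 1/2 × 0.0105 = 5.23 × 10^-3 mol
mass of MgO = 5.23 × 10^-3 × 40.30 = 0.211 g
% MgO = 0.211 / 0.218 × 100 = 96.7 %

96.7 %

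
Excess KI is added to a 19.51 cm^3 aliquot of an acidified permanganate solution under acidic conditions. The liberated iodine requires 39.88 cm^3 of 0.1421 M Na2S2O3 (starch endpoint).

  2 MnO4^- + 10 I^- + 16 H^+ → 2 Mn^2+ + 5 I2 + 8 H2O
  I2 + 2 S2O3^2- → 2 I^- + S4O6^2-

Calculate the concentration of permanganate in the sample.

n(S2O3^2-) = 0.03988 × 0.1421 = 5.667 × 10^-3 mol
n(I2) = n(S2O3^2-)/2 = 2.833 × 10^-3 mol
From the 2:5 ratio, n(MnO4^-) in the aliquot = 2/5 × 2.833 × 10^-3 = 1.133 × 10^-3 mol
[MnO4^-] = 1.133 × 10^-3 / 0.01951 = 0.05809 mol/L

0.05809 M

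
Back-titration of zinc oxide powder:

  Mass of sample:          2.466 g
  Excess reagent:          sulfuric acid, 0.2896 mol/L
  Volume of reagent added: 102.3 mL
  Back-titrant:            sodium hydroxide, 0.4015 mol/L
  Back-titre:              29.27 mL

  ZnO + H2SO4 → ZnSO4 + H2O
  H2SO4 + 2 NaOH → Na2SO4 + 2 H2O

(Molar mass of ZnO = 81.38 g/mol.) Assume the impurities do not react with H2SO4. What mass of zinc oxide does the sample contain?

1.933 g

n(H2SO4) added = 0.1023 × 0.2896 = 0.02963 mol
n(NaOH) used in back-titration = 0.02927 × 0.4015 = 0.01175 mol
From the 1:2 ratio, n(H2SO4) left over = 1/2 × 0.01175 = 5.876 × 10^-3 mol
n(H2SO4) consumed by analyte = 0.02963 − 5.876 × 10^-3 = 0.02375 mol
n(ZnO) = 0.02375 mol (1:1 ratio)
mass of ZnO = 0.02375 × 81.38 = 1.933 g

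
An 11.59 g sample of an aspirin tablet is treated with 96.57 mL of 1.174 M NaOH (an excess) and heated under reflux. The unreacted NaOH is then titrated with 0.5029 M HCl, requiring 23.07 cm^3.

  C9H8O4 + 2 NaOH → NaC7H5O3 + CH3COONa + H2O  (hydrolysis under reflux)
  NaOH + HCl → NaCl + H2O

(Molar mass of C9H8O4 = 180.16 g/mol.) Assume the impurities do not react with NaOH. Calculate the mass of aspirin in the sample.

9.168 g

n(NaOH) added = 0.09657 × 1.174 = 0.1134 mol
n(HCl) used in back-titration = 0.02307 × 0.5029 = 0.01160 mol
n(NaOH) left over = 0.01160 mol (1:1 ratio)
n(NaOH) consumed by analyte = 0.1134 − 0.01160 = 0.1018 mol
From the 1:2 ratio, n(C9H8O4) = 1/2 × 0.1018 = 0.05089 mol
mass of C9H8O4 = 0.05089 × 180.16 = 9.168 g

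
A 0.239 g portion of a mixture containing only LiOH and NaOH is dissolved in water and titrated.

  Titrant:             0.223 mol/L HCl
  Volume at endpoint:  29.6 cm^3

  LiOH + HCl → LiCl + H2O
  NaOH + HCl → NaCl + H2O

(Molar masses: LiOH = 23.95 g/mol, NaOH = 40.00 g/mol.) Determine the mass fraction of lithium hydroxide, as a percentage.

15.6 %

n(HCl) = 0.0296 × 0.223 = 6.60 × 10^-3 mol
Let x = n(LiOH), y = n(NaOH).
Titrant: 1x + 1y = 6.60 × 10^-3;  mass: 23.95x + 40.00y = 0.239
Solving, x = 1.56 × 10^-3 mol, y = 5.04 × 10^-3 mol
mass of LiOH = 1.56 × 10^-3 × 23.95 = 0.0374 g
% LiOH = 0.0374 / 0.239 × 100 = 15.6 %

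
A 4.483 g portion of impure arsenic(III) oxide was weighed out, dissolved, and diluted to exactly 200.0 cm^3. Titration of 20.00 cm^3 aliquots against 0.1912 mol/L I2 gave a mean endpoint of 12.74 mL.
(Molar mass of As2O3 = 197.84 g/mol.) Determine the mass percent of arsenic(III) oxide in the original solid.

53.75 %

As2O3 + 2 I2 + 2 H2O → As2O5 + 4 HI
n(I2) per titration = 0.01274 × 0.1912 = 2.436 × 10^-3 mol
From the 1:2 ratio, n(As2O3) in each aliquot = 1/2 × 2.436 × 10^-3 = 1.218 × 10^-3 mol
n(As2O3) in the whole flask = 1.218 × 10^-3 × 200.0/20.00 = 0.01218 mol
mass of As2O3 = 0.01218 × 197.84 = 2.410 g
% As2O3 = 2.410 / 4.483 × 100 = 53.75 %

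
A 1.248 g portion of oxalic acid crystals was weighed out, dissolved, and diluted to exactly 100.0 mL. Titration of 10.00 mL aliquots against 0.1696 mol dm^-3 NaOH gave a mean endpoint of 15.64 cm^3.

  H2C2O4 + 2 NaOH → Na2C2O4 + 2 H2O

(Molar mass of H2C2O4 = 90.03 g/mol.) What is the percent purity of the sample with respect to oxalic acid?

n(NaOH) per titration = 0.01564 × 0.1696 = 2.653 × 10^-3 mol
From the 1:2 ratio, n(H2C2O4) in each aliquot = 1/2 × 2.653 × 10^-3 = 1.326 × 10^-3 mol
n(H2C2O4) in the whole flask = 1.326 × 10^-3 × 100.0/10.00 = 0.01326 mol
mass of H2C2O4 = 0.01326 × 90.03 = 1.194 g
% H2C2O4 = 1.194 / 1.248 × 100 = 95.68 %

95.68 %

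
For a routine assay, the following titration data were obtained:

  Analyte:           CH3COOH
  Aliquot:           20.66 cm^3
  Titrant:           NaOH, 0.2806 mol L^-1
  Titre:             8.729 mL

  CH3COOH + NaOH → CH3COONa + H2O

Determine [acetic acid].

n(NaOH) = 0.008729 L × 0.2806 mol/L = 2.449 × 10^-3 mol
n(CH3COOH) = 2.449 × 10^-3 mol (1:1 mole ratio)
[CH3COOH] = 2.449 × 10^-3 mol / 0.02066 L = 0.1186 mol/L

0.1186 mol/L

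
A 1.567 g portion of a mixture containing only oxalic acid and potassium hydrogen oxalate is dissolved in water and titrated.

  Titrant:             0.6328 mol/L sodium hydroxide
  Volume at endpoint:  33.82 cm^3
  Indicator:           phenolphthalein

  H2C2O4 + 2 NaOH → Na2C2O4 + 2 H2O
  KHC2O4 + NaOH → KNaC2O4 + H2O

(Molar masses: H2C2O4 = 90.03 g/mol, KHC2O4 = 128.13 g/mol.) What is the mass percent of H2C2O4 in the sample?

n(NaOH) = 0.03382 × 0.6328 = 0.02140 mol
Let x = n(H2C2O4), y = n(KHC2O4).
Titrant: 2x + 1y = 0.02140;  mass: 90.03x + 128.13y = 1.567
Solving, x = 7.069 × 10^-3 mol, y = 7.262 × 10^-3 mol
mass of H2C2O4 = 7.069 × 10^-3 × 90.03 = 0.6365 g
% H2C2O4 = 0.6365 / 1.567 × 100 = 40.62 %

40.62 %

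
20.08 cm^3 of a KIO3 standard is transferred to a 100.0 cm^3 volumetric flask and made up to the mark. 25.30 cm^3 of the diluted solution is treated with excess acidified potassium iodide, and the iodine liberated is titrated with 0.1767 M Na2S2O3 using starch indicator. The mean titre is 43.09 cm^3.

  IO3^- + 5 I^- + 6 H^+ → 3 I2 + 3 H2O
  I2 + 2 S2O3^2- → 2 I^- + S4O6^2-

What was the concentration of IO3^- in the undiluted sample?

0.2498 M

n(S2O3^2-) = 0.04309 × 0.1767 = 7.614 × 10^-3 mol
n(I2) = n(S2O3^2-)/2 = 3.807 × 10^-3 mol
From the 1:3 ratio, n(IO3^-) in the aliquot = 1/3 × 3.807 × 10^-3 = 1.269 × 10^-3 mol
[IO3^-]_dilute = 1.269 × 10^-3 / 0.02530 = 0.05016 mol/L
[IO3^-]_original = 0.05016 × 100.0/20.08 = 0.2498 mol/L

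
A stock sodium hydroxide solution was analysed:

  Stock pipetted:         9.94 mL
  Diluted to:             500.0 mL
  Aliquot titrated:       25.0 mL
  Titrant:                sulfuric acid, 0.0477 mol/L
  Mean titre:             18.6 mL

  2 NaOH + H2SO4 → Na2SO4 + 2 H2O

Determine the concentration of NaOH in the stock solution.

3.57 mol/L

n(H2SO4) = 0.0186 × 0.0477 = 8.87 × 10^-4 mol
From the 2:1 ratio, n(NaOH) in the aliquot = 2/1 × 8.87 × 10^-4 = 1.77 × 10^-3 mol
[NaOH]_dilute = 1.77 × 10^-3 / 0.0250 = 0.0710 mol/L
Dilution factor = 500.0 / 9.94 = 50.30
[NaOH]_stock = 0.0710 × 50.30 = 3.57 mol/L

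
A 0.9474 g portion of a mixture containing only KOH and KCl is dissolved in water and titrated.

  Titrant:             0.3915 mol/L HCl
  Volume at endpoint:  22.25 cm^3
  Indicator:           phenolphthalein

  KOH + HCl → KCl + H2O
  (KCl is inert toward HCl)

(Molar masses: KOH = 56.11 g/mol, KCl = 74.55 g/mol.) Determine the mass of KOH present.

0.4888 g

n(HCl) = 0.02225 × 0.3915 = 8.711 × 10^-3 mol
Let x = n(KOH), y = n(KCl).
Titrant: 1x = 8.711 × 10^-3;  mass: 56.11x + 74.55y = 0.9474
Solving, x = 8.711 × 10^-3 mol, y = 6.152 × 10^-3 mol
mass of KOH = 8.711 × 10^-3 × 56.11 = 0.4888 g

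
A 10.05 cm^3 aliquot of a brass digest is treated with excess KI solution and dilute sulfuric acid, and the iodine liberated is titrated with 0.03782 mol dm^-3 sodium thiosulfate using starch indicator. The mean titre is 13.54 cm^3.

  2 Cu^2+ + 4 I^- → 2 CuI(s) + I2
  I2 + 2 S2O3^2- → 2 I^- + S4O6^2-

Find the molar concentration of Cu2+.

0.05095 mol/L

n(S2O3^2-) = 0.01354 × 0.03782 = 5.121 × 10^-4 mol
n(I2) = n(S2O3^2-)/2 = 2.560 × 10^-4 mol
From the 2:1 ratio, n(Cu2+) in the aliquot = 2/1 × 2.560 × 10^-4 = 5.121 × 10^-4 mol
[Cu2+] = 5.121 × 10^-4 / 0.01005 = 0.05095 mol/L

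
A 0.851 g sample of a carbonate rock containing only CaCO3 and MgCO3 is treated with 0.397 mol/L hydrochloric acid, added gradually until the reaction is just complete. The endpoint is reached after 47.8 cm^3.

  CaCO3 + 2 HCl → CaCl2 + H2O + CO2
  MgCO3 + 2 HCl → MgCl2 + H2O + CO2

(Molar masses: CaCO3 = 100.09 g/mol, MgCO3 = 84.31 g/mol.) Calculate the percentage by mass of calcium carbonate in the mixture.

n(HCl) = 0.0478 × 0.397 = 0.0190 mol
Let x = n(CaCO3), y = n(MgCO3).
Titrant: 2x + 2y = 0.0190;  mass: 100.09x + 84.31y = 0.851
Solving, x = 3.23 × 10^-3 mol, y = 6.25 × 10^-3 mol
mass of CaCO3 = 3.23 × 10^-3 × 100.09 = 0.324 g
% CaCO3 = 0.324 / 0.851 × 100 = 38.0 %

38.0 %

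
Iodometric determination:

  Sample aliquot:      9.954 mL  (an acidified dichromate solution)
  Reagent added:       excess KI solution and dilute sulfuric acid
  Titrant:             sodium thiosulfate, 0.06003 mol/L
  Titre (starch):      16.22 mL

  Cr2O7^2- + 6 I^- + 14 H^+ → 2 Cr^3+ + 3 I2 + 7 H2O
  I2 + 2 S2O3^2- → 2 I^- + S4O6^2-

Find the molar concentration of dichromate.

n(S2O3^2-) = 0.01622 × 0.06003 = 9.737 × 10^-4 mol
n(I2) = n(S2O3^2-)/2 = 4.868 × 10^-4 mol
From the 1:3 ratio, n(Cr2O7^2-) in the aliquot = 1/3 × 4.868 × 10^-4 = 1.623 × 10^-4 mol
[Cr2O7^2-] = 1.623 × 10^-4 / 0.009954 = 0.01630 mol/L

0.01630 mol/L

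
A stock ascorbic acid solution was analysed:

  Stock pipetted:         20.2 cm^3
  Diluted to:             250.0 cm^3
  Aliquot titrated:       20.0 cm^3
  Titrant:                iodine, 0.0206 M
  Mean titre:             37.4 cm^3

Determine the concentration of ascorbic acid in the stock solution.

C6H8O6 + I2 → C6H6O6 + 2 HI
n(I2) = 0.0374 × 0.0206 = 7.70 × 10^-4 mol
n(C6H8O6) in the aliquot = 7.70 × 10^-4 mol (1:1 ratio)
[C6H8O6]_dilute = 7.70 × 10^-4 / 0.0200 = 0.0385 mol/L
Dilution factor = 250.0 / 20.2 = 12.38
[C6H8O6]_stock = 0.0385 × 12.38 = 0.477 mol/L

0.477 M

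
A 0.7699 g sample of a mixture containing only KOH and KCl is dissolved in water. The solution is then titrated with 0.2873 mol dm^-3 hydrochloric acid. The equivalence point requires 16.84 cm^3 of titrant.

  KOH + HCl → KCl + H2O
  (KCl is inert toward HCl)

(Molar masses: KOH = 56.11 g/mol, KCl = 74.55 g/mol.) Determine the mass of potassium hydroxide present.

0.2715 g

n(HCl) = 0.01684 × 0.2873 = 4.838 × 10^-3 mol
Let x = n(KOH), y = n(KCl).
Titrant: 1x = 4.838 × 10^-3;  mass: 56.11x + 74.55y = 0.7699
Solving, x = 4.838 × 10^-3 mol, y = 6.686 × 10^-3 mol
mass of KOH = 4.838 × 10^-3 × 56.11 = 0.2715 g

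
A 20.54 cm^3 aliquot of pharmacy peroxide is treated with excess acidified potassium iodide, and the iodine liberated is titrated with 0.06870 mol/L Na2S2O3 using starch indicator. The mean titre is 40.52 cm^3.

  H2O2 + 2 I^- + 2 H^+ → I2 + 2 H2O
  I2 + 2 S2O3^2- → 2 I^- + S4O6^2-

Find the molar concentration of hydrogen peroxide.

0.06776 mol/L

n(S2O3^2-) = 0.04052 × 0.06870 = 2.784 × 10^-3 mol
n(I2) = n(S2O3^2-)/2 = 1.392 × 10^-3 mol
n(H2O2) in the aliquot = 1.392 × 10^-3 mol (1:1 ratio)
[H2O2] = 1.392 × 10^-3 / 0.02054 = 0.06776 mol/L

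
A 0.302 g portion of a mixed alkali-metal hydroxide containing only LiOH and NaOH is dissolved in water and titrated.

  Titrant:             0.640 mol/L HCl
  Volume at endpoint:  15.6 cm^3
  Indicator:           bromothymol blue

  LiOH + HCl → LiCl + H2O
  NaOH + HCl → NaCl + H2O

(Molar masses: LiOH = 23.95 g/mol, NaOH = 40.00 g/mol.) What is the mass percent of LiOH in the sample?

48.1 %

n(HCl) = 0.0156 × 0.640 = 9.98 × 10^-3 mol
Let x = n(LiOH), y = n(NaOH).
Titrant: 1x + 1y = 9.98 × 10^-3;  mass: 23.95x + 40.00y = 0.302
Solving, x = 6.07 × 10^-3 mol, y = 3.92 × 10^-3 mol
mass of LiOH = 6.07 × 10^-3 × 23.95 = 0.145 g
% LiOH = 0.145 / 0.302 × 100 = 48.1 %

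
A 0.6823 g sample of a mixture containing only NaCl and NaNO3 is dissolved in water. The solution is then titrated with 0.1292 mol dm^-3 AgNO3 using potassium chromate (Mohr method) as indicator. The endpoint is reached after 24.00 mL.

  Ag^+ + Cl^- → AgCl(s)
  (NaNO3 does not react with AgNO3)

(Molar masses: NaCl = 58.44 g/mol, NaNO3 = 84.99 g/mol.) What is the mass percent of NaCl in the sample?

n(AgNO3) = 0.02400 × 0.1292 = 3.101 × 10^-3 mol
Let x = n(NaCl), y = n(NaNO3).
Titrant: 1x = 3.101 × 10^-3;  mass: 58.44x + 84.99y = 0.6823
Solving, x = 3.101 × 10^-3 mol, y = 5.896 × 10^-3 mol
mass of NaCl = 3.101 × 10^-3 × 58.44 = 0.1812 g
% NaCl = 0.1812 / 0.6823 × 100 = 26.56 %

26.56 %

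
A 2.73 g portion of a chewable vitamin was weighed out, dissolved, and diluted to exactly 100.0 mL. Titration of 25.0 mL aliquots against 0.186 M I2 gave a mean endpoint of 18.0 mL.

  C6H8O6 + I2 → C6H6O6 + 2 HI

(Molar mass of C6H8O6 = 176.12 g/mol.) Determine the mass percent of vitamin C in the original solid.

86.4 %

n(I2) per titration = 0.0180 × 0.186 = 3.35 × 10^-3 mol
n(C6H8O6) in each aliquot = 3.35 × 10^-3 mol (1:1 ratio)
n(C6H8O6) in the whole flask = 3.35 × 10^-3 × 100.0/25.0 = 0.0134 mol
mass of C6H8O6 = 0.0134 × 176.12 = 2.36 g
% C6H8O6 = 2.36 / 2.73 × 100 = 86.4 %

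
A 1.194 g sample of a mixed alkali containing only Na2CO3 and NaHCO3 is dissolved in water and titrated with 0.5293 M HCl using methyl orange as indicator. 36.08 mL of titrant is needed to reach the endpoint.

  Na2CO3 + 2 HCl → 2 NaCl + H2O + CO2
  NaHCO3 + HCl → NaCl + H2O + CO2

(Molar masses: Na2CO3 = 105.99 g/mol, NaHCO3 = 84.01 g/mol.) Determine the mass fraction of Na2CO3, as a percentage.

58.72 %

n(HCl) = 0.03608 × 0.5293 = 0.01910 mol
Let x = n(Na2CO3), y = n(NaHCO3).
Titrant: 2x + 1y = 0.01910;  mass: 105.99x + 84.01y = 1.194
Solving, x = 6.615 × 10^-3 mol, y = 5.866 × 10^-3 mol
mass of Na2CO3 = 6.615 × 10^-3 × 105.99 = 0.7012 g
% Na2CO3 = 0.7012 / 1.194 × 100 = 58.72 %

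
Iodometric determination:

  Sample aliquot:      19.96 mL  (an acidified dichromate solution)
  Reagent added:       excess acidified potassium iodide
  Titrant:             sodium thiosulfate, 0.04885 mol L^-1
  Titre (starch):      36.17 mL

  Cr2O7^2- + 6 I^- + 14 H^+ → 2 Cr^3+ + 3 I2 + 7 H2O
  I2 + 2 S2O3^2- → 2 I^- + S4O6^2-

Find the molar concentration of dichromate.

n(S2O3^2-) = 0.03617 × 0.04885 = 1.767 × 10^-3 mol
n(I2) = n(S2O3^2-)/2 = 8.835 × 10^-4 mol
From the 1:3 ratio, n(Cr2O7^2-) in the aliquot = 1/3 × 8.835 × 10^-4 = 2.945 × 10^-4 mol
[Cr2O7^2-] = 2.945 × 10^-4 / 0.01996 = 0.01475 mol/L

0.01475 mol/L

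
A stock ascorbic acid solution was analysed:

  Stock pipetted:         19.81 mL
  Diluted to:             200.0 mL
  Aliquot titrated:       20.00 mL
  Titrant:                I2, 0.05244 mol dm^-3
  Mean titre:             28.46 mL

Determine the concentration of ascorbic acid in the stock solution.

C6H8O6 + I2 → C6H6O6 + 2 HI
n(I2) = 0.02846 × 0.05244 = 1.492 × 10^-3 mol
n(C6H8O6) in the aliquot = 1.492 × 10^-3 mol (1:1 ratio)
[C6H8O6]_dilute = 1.492 × 10^-3 / 0.02000 = 0.07462 mol/L
Dilution factor = 200.0 / 19.81 = 10.10
[C6H8O6]_stock = 0.07462 × 10.10 = 0.7534 mol/L

0.7534 mol/L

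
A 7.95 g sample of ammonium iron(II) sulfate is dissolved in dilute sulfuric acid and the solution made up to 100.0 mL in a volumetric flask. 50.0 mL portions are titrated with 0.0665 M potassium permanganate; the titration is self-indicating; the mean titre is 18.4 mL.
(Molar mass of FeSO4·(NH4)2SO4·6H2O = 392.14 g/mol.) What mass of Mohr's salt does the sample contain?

4.80 g

MnO4^- + 5 Fe^2+ + 8 H^+ → Mn^2+ + 5 Fe^3+ + 4 H2O
n(KMnO4) per titration = 0.0184 × 0.0665 = 1.22 × 10^-3 mol
From the 5:1 ratio, n(FeSO4·(NH4)2SO4·6H2O) in each aliquot = 5/1 × 1.22 × 10^-3 = 6.12 × 10^-3 mol
n(FeSO4·(NH4)2SO4·6H2O) in the whole flask = 6.12 × 10^-3 × 100.0/50.0 = 0.0122 mol
mass of FeSO4·(NH4)2SO4·6H2O = 0.0122 × 392.14 = 4.80 g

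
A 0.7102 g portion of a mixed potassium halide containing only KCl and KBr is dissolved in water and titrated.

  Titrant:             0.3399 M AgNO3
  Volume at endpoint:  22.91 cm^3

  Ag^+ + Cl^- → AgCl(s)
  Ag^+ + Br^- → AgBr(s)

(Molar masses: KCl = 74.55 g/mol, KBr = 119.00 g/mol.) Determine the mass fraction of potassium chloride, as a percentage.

n(AgNO3) = 0.02291 × 0.3399 = 7.787 × 10^-3 mol
Let x = n(KCl), y = n(KBr).
Titrant: 1x + 1y = 7.787 × 10^-3;  mass: 74.55x + 119.00y = 0.7102
Solving, x = 4.870 × 10^-3 mol, y = 2.917 × 10^-3 mol
mass of KCl = 4.870 × 10^-3 × 74.55 = 0.3630 g
% KCl = 0.3630 / 0.7102 × 100 = 51.12 %

51.12 %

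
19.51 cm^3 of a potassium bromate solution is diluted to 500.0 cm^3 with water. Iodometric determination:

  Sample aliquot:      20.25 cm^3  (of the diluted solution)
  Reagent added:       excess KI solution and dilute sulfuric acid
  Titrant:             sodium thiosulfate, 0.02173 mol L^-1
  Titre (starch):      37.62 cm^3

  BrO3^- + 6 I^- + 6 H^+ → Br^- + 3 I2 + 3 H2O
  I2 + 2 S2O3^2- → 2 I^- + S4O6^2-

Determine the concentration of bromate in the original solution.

n(S2O3^2-) = 0.03762 × 0.02173 = 8.175 × 10^-4 mol
n(I2) = n(S2O3^2-)/2 = 4.087 × 10^-4 mol
From the 1:3 ratio, n(BrO3^-) in the aliquot = 1/3 × 4.087 × 10^-4 = 1.362 × 10^-4 mol
[BrO3^-]_dilute = 1.362 × 10^-4 / 0.02025 = 0.006728 mol/L
[BrO3^-]_original = 0.006728 × 500.0/19.51 = 0.1724 mol/L

0.1724 mol/L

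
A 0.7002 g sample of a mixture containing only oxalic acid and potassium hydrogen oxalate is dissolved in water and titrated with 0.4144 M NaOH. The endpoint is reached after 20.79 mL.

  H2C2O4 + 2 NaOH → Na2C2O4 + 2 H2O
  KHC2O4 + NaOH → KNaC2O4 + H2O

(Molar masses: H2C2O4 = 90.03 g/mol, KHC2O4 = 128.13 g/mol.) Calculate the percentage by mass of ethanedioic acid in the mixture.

31.22 %

n(NaOH) = 0.02079 × 0.4144 = 8.615 × 10^-3 mol
Let x = n(H2C2O4), y = n(KHC2O4).
Titrant: 2x + 1y = 8.615 × 10^-3;  mass: 90.03x + 128.13y = 0.7002
Solving, x = 2.428 × 10^-3 mol, y = 3.758 × 10^-3 mol
mass of H2C2O4 = 2.428 × 10^-3 × 90.03 = 0.2186 g
% H2C2O4 = 0.2186 / 0.7002 × 100 = 31.22 %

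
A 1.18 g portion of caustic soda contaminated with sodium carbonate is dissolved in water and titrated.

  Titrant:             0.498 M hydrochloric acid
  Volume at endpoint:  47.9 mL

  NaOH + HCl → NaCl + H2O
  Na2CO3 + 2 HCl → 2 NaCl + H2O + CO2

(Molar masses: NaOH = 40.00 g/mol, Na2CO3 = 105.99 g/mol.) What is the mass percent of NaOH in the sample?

22.0 %

n(HCl) = 0.0479 × 0.498 = 0.0239 mol
Let x = n(NaOH), y = n(Na2CO3).
Titrant: 1x + 2y = 0.0239;  mass: 40.00x + 105.99y = 1.18
Solving, x = 6.48 × 10^-3 mol, y = 8.69 × 10^-3 mol
mass of NaOH = 6.48 × 10^-3 × 40.00 = 0.259 g
% NaOH = 0.259 / 1.18 × 100 = 22.0 %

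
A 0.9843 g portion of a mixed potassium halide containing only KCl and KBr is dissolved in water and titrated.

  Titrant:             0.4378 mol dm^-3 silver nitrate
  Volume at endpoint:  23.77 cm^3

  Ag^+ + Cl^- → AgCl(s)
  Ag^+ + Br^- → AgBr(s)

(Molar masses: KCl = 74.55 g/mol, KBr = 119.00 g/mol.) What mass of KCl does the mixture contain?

n(AgNO3) = 0.02377 × 0.4378 = 0.01041 mol
Let x = n(KCl), y = n(KBr).
Titrant: 1x + 1y = 0.01041;  mass: 74.55x + 119.00y = 0.9843
Solving, x = 5.716 × 10^-3 mol, y = 4.691 × 10^-3 mol
mass of KCl = 5.716 × 10^-3 × 74.55 = 0.4261 g

0.4261 g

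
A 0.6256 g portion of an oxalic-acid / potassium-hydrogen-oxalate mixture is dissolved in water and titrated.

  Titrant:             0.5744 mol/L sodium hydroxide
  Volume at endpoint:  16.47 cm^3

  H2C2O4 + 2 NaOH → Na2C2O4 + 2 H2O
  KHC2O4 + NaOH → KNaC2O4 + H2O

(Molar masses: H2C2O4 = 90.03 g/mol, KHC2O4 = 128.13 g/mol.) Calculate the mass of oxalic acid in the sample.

0.3177 g

n(NaOH) = 0.01647 × 0.5744 = 9.460 × 10^-3 mol
Let x = n(H2C2O4), y = n(KHC2O4).
Titrant: 2x + 1y = 9.460 × 10^-3;  mass: 90.03x + 128.13y = 0.6256
Solving, x = 3.529 × 10^-3 mol, y = 2.403 × 10^-3 mol
mass of H2C2O4 = 3.529 × 10^-3 × 90.03 = 0.3177 g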